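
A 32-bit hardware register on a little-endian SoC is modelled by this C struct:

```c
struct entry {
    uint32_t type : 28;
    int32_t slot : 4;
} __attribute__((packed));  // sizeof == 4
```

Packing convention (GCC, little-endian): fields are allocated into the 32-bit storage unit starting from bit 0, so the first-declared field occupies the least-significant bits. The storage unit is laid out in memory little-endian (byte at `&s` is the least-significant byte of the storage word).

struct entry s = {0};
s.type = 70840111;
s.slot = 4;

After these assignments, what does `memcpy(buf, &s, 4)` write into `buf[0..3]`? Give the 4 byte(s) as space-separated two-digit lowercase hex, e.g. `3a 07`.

type:28 = 70840111 → 0x438ef2f << 0 → word 0x0438ef2f
slot:4 = 4 → 0x4 << 28 → word 0x4438ef2f
word = 0x4438ef2f → little-endian bytes:
  [0]=0x2f  [1]=0xef  [2]=0x38  [3]=0x44

2f ef 38 44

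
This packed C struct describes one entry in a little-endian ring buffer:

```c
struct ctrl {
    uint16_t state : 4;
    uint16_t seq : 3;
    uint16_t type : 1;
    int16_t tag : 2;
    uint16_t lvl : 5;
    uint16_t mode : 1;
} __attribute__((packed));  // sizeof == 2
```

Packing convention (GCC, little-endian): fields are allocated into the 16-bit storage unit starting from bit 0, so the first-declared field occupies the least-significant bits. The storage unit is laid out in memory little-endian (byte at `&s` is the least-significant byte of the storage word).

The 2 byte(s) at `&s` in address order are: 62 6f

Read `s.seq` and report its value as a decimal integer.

[0]=0x62 [1]=0x6f (little-endian) → word 0x6f62
state:4 @ bit 0 → (0x6f62>>0)&0xf = 0x2
seq:3 @ bit 4 → (0x6f62>>4)&0x7 = 0x6  ←
type:1 @ bit 7 → (0x6f62>>7)&0x1 = 0x0
tag:2 @ bit 8 → (0x6f62>>8)&0x3 = 0x3
lvl:5 @ bit 10 → (0x6f62>>10)&0x1f = 0x1b
mode:1 @ bit 15 → (0x6f62>>15)&0x1 = 0x0

6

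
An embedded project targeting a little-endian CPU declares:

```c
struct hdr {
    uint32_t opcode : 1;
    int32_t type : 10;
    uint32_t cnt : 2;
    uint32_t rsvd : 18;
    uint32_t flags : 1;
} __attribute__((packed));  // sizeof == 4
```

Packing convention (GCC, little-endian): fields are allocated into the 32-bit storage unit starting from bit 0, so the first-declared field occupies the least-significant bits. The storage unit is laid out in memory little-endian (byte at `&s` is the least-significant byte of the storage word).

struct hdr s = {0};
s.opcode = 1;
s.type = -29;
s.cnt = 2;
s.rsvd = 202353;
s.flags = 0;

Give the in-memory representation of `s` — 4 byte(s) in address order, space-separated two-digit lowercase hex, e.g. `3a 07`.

c7 37 ce 62

opcode:1 = 1 → 0x1 << 0 → word 0x00000001
type:10 = -29 → 0x3e3 << 1 → word 0x000007c7
cnt:2 = 2 → 0x2 << 11 → word 0x000017c7
rsvd:18 = 202353 → 0x31671 << 13 → word 0x62ce37c7
flags:1 = 0 → 0x0 << 31 → word 0x62ce37c7
word = 0x62ce37c7 → little-endian bytes:
  [0]=0xc7  [1]=0x37  [2]=0xce  [3]=0x62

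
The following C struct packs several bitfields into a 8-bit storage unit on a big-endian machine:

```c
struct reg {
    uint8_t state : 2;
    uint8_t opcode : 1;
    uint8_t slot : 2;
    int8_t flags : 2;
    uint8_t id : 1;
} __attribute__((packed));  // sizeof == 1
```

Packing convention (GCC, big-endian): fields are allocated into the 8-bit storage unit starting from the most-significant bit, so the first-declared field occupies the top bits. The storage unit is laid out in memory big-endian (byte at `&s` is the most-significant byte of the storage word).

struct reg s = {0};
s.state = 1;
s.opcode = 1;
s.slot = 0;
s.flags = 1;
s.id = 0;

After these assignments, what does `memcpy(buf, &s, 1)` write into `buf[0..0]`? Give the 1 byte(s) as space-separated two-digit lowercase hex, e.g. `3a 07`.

62

state:2 = 1 → 0x1 << 6 → word 0x40
opcode:1 = 1 → 0x1 << 5 → word 0x60
slot:2 = 0 → 0x0 << 3 → word 0x60
flags:2 = 1 → 0x1 << 1 → word 0x62
id:1 = 0 → 0x0 << 0 → word 0x62
word = 0x62 → big-endian bytes:
  [0]=0x62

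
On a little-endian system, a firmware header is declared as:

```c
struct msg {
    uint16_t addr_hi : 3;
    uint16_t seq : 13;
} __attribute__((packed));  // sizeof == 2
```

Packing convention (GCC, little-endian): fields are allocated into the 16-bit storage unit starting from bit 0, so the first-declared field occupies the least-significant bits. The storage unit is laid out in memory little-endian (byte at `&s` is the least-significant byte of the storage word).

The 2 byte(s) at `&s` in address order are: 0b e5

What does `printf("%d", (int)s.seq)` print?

[0]=0x0b [1]=0xe5 (little-endian) → word 0xe50b
addr_hi:3 @ bit 0 → (0xe50b>>0)&0x7 = 0x3
seq:13 @ bit 3 → (0xe50b>>3)&0x1fff = 0x1ca1  ←

7329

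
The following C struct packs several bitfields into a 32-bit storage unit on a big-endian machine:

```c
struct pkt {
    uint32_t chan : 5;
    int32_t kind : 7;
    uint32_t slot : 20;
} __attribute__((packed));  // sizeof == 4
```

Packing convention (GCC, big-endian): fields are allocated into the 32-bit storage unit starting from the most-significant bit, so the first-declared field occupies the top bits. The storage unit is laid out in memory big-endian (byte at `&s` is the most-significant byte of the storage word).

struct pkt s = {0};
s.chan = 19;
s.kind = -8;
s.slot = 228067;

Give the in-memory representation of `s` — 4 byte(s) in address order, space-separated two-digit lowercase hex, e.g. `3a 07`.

chan (5b) val=19 bits=0x13 at bit 27: 0x98000000
kind (7b) val=-8 bits=0x78 at bit 20: 0x9f800000
slot (20b) val=228067 bits=0x37ae3 at bit 0: 0x9f837ae3
word = 0x9f837ae3 → big-endian bytes:
  [0]=0x9f  [1]=0x83  [2]=0x7a  [3]=0xe3

9f 83 7a e3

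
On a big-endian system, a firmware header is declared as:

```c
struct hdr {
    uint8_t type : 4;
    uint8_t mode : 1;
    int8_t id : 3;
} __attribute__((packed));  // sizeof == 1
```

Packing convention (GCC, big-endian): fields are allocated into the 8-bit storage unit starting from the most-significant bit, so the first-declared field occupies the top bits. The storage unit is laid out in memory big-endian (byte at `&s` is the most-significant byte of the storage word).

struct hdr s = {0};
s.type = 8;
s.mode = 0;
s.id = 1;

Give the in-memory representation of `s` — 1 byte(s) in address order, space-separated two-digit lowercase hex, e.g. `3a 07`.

81

[4+:4] type=8 & 0xf = 0x8; word=0x80
[3+:1] mode=0 & 0x1 = 0x0; word=0x80
[0+:3] id=1 & 0x7 = 0x1; word=0x81
word = 0x81 → big-endian bytes:
  [0]=0x81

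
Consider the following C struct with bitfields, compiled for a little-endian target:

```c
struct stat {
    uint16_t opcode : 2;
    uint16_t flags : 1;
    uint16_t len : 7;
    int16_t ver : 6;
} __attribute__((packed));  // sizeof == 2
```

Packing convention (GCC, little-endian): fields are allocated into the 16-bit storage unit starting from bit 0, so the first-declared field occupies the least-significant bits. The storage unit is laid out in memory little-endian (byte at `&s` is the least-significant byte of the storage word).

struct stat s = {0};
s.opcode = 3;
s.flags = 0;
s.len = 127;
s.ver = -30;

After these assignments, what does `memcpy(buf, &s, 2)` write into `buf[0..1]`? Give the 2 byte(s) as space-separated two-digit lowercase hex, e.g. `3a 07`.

opcode (2b) val=3 bits=0x3 at bit 0: 0x0003
flags (1b) val=0 bits=0x0 at bit 2: 0x0003
len (7b) val=127 bits=0x7f at bit 3: 0x03fb
ver (6b) val=-30 bits=0x22 at bit 10: 0x8bfb
word = 0x8bfb → little-endian bytes:
  [0]=0xfb  [1]=0x8b

fb 8b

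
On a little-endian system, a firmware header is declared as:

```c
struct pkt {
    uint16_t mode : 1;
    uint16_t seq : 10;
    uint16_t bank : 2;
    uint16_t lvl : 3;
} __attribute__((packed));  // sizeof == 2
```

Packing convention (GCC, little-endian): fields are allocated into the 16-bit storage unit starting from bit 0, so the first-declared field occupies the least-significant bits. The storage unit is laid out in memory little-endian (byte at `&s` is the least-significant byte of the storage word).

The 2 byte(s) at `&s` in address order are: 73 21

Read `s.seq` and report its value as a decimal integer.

185

[0]=0x73 [1]=0x21 (little-endian) → word 0x2173
mode [0+:1] = (word>>0) & 0x1 = 1
seq [1+:10] = (word>>1) & 0x3ff = 185  ←
bank [11+:2] = (word>>11) & 0x3 = 0
lvl [13+:3] = (word>>13) & 0x7 = 1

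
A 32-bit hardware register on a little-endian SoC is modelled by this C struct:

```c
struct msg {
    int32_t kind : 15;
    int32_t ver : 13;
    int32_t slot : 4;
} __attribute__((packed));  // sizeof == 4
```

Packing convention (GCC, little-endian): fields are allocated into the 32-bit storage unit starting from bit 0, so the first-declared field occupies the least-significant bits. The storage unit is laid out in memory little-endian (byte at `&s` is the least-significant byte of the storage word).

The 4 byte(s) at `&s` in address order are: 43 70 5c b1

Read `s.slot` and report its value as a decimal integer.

[0]=0x43 [1]=0x70 [2]=0x5c [3]=0xb1 (little-endian) → word 0xb15c7043
kind [0+:15] = (word>>0) & 0x7fff = 28739
ver [15+:13] = (word>>15) & 0x1fff = 696
slot [28+:4] = (word>>28) & 0xf = 11  ←
slot signed 4b, MSB=1: 11 - 16 = -5

-5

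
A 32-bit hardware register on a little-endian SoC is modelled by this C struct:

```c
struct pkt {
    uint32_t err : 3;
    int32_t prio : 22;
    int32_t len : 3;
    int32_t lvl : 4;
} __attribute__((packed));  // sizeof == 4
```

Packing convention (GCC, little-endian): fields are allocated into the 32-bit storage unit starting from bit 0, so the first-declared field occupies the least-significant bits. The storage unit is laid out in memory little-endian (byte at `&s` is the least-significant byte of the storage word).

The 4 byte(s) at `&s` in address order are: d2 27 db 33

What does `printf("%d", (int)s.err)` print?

[0]=0xd2 [1]=0x27 [2]=0xdb [3]=0x33 (little-endian) → word 0x33db27d2
err:3 @ bit 0 → (0x33db27d2>>0)&0x7 = 0x2  ←
prio:22 @ bit 3 → (0x33db27d2>>3)&0x3fffff = 0x3b64fa
len:3 @ bit 25 → (0x33db27d2>>25)&0x7 = 0x1
lvl:4 @ bit 28 → (0x33db27d2>>28)&0xf = 0x3

2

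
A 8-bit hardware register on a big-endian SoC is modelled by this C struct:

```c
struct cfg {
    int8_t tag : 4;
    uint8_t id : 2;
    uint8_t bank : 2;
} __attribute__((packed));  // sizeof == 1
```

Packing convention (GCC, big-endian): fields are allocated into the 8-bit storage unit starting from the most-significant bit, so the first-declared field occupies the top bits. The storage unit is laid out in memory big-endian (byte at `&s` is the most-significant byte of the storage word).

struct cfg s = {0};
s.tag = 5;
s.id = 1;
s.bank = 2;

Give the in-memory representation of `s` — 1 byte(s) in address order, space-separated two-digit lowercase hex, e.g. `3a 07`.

[4+:4] tag=5 & 0xf = 0x5; word=0x50
[2+:2] id=1 & 0x3 = 0x1; word=0x54
[0+:2] bank=2 & 0x3 = 0x2; word=0x56
word = 0x56 → big-endian bytes:
  [0]=0x56

56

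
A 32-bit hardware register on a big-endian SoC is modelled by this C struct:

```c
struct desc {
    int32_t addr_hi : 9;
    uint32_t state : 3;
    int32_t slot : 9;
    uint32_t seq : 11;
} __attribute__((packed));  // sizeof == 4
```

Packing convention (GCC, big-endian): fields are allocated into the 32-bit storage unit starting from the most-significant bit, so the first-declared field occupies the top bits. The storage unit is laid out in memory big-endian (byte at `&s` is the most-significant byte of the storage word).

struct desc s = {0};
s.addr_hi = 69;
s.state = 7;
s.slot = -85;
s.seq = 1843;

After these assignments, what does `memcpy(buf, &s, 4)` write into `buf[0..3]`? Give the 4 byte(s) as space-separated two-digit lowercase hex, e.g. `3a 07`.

addr_hi:9 = 69 → 0x45 << 23 → word 0x22800000
state:3 = 7 → 0x7 << 20 → word 0x22f00000
slot:9 = -85 → 0x1ab << 11 → word 0x22fd5800
seq:11 = 1843 → 0x733 << 0 → word 0x22fd5f33
word = 0x22fd5f33 → big-endian bytes:
  [0]=0x22  [1]=0xfd  [2]=0x5f  [3]=0x33

22 fd 5f 33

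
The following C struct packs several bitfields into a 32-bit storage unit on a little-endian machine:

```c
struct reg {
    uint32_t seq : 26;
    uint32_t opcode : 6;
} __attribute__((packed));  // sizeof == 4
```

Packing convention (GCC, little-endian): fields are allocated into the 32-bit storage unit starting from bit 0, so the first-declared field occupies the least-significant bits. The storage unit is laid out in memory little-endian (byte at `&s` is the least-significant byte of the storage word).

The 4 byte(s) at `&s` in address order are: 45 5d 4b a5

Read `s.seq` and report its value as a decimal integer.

[0]=0x45 [1]=0x5d [2]=0x4b [3]=0xa5 (little-endian) → word 0xa54b5d45
seq [0+:26] = (word>>0) & 0x3ffffff = 21716293  ←
opcode [26+:6] = (word>>26) & 0x3f = 41

21716293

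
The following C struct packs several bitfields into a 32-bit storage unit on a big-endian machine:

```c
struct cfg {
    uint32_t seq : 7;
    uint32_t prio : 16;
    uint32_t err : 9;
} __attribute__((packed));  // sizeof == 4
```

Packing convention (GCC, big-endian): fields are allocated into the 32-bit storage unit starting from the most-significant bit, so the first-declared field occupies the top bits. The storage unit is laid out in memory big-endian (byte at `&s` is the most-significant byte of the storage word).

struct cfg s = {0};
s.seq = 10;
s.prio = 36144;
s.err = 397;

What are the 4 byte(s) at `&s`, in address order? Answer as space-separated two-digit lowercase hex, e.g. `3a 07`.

15 1a 61 8d

seq (7b) val=10 bits=0xa at bit 25: 0x14000000
prio (16b) val=36144 bits=0x8d30 at bit 9: 0x151a6000
err (9b) val=397 bits=0x18d at bit 0: 0x151a618d
word = 0x151a618d → big-endian bytes:
  [0]=0x15  [1]=0x1a  [2]=0x61  [3]=0x8d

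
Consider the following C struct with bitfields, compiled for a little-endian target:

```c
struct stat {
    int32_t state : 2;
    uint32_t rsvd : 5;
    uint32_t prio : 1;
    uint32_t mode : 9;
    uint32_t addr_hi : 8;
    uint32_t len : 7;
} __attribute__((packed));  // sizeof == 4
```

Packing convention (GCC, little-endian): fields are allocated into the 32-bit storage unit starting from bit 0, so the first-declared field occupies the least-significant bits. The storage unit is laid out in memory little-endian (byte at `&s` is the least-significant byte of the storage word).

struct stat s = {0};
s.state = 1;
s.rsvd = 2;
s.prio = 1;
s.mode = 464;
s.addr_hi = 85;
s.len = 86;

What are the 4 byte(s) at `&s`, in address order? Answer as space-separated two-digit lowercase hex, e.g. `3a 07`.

state (2b) val=1 bits=0x1 at bit 0: 0x00000001
rsvd (5b) val=2 bits=0x2 at bit 2: 0x00000009
prio (1b) val=1 bits=0x1 at bit 7: 0x00000089
mode (9b) val=464 bits=0x1d0 at bit 8: 0x0001d089
addr_hi (8b) val=85 bits=0x55 at bit 17: 0x00abd089
len (7b) val=86 bits=0x56 at bit 25: 0xacabd089
word = 0xacabd089 → little-endian bytes:
  [0]=0x89  [1]=0xd0  [2]=0xab  [3]=0xac

89 d0 ab ac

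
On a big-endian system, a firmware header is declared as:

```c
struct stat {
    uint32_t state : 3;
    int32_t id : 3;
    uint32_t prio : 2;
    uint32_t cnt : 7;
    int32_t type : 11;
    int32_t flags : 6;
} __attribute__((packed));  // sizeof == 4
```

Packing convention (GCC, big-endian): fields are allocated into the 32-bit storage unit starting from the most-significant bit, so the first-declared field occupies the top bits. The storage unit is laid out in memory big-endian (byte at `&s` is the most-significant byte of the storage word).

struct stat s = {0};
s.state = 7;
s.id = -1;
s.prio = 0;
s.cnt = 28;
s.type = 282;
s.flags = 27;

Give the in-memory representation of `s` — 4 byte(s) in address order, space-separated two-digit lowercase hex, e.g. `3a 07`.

fc 38 46 9b

[29+:3] state=7 & 0x7 = 0x7; word=0xe0000000
[26+:3] id=-1 & 0x7 = 0x7; word=0xfc000000
[24+:2] prio=0 & 0x3 = 0x0; word=0xfc000000
[17+:7] cnt=28 & 0x7f = 0x1c; word=0xfc380000
[6+:11] type=282 & 0x7ff = 0x11a; word=0xfc384680
[0+:6] flags=27 & 0x3f = 0x1b; word=0xfc38469b
word = 0xfc38469b → big-endian bytes:
  [0]=0xfc  [1]=0x38  [2]=0x46  [3]=0x9b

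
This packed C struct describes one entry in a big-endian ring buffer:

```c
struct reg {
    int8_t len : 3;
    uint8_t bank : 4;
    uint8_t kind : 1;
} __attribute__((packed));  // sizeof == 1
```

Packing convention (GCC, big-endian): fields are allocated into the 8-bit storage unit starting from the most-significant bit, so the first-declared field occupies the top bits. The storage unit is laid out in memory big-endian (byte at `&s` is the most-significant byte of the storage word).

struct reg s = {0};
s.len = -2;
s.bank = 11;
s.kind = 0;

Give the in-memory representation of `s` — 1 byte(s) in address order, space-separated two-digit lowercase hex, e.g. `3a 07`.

len (3b) val=-2 bits=0x6 at bit 5: 0xc0
bank (4b) val=11 bits=0xb at bit 1: 0xd6
kind (1b) val=0 bits=0x0 at bit 0: 0xd6
word = 0xd6 → big-endian bytes:
  [0]=0xd6

d6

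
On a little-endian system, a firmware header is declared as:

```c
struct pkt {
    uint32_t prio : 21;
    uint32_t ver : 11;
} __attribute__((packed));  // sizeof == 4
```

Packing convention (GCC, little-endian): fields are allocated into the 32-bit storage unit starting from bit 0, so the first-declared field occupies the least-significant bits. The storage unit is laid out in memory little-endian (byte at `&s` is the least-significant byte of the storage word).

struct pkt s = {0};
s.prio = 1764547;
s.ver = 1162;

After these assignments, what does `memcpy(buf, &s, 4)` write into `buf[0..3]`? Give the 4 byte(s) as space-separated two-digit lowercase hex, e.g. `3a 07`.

prio (21b) val=1764547 bits=0x1aecc3 at bit 0: 0x001aecc3
ver (11b) val=1162 bits=0x48a at bit 21: 0x915aecc3
word = 0x915aecc3 → little-endian bytes:
  [0]=0xc3  [1]=0xec  [2]=0x5a  [3]=0x91

c3 ec 5a 91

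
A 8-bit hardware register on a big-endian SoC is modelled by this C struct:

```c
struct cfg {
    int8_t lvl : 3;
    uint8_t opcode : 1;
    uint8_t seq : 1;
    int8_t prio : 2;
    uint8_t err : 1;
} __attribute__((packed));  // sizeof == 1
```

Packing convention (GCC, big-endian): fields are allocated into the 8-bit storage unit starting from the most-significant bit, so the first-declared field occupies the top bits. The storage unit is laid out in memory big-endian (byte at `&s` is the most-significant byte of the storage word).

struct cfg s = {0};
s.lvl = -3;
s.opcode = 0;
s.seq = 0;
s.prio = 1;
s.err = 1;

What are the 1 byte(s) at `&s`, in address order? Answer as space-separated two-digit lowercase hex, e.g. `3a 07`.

[5+:3] lvl=-3 & 0x7 = 0x5; word=0xa0
[4+:1] opcode=0 & 0x1 = 0x0; word=0xa0
[3+:1] seq=0 & 0x1 = 0x0; word=0xa0
[1+:2] prio=1 & 0x3 = 0x1; word=0xa2
[0+:1] err=1 & 0x1 = 0x1; word=0xa3
word = 0xa3 → big-endian bytes:
  [0]=0xa3

a3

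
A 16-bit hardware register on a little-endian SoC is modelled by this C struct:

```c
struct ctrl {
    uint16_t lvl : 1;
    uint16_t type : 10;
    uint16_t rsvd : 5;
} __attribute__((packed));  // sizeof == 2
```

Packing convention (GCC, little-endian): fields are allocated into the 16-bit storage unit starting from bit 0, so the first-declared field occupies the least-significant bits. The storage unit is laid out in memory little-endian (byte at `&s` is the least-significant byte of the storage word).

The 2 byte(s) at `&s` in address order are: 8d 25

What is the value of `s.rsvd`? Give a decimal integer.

4

[0]=0x8d [1]=0x25 (little-endian) → word 0x258d
lvl:1 @ bit 0 → (0x258d>>0)&0x1 = 0x1
type:10 @ bit 1 → (0x258d>>1)&0x3ff = 0x2c6
rsvd:5 @ bit 11 → (0x258d>>11)&0x1f = 0x4  ←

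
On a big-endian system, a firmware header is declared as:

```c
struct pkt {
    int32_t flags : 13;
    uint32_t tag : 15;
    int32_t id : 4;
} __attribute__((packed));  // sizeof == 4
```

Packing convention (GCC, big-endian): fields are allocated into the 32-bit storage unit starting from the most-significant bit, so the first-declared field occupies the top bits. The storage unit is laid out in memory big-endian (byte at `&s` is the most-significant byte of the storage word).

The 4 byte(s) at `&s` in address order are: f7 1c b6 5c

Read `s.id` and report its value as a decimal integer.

[0]=0xf7 [1]=0x1c [2]=0xb6 [3]=0x5c (big-endian) → word 0xf71cb65c
flags:13 @ bit 19 → (0xf71cb65c>>19)&0x1fff = 0x1ee3
tag:15 @ bit 4 → (0xf71cb65c>>4)&0x7fff = 0x4b65
id:4 @ bit 0 → (0xf71cb65c>>0)&0xf = 0xc  ←
id signed 4b, MSB=1: 12 - 16 = -4

-4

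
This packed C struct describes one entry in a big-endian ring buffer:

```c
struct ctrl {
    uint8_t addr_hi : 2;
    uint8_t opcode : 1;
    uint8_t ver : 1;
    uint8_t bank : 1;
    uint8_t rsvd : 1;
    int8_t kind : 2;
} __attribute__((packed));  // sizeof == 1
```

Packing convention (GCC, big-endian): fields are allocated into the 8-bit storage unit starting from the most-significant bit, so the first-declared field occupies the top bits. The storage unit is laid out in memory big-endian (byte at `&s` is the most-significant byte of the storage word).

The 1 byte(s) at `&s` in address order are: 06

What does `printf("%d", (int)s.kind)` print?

-2

[0]=0x06 (big-endian) → word 0x06
addr_hi:2 @ bit 6 → (0x06>>6)&0x3 = 0x0
opcode:1 @ bit 5 → (0x06>>5)&0x1 = 0x0
ver:1 @ bit 4 → (0x06>>4)&0x1 = 0x0
bank:1 @ bit 3 → (0x06>>3)&0x1 = 0x0
rsvd:1 @ bit 2 → (0x06>>2)&0x1 = 0x1
kind:2 @ bit 0 → (0x06>>0)&0x3 = 0x2  ←
kind signed 2b, MSB=1: 2 - 4 = -2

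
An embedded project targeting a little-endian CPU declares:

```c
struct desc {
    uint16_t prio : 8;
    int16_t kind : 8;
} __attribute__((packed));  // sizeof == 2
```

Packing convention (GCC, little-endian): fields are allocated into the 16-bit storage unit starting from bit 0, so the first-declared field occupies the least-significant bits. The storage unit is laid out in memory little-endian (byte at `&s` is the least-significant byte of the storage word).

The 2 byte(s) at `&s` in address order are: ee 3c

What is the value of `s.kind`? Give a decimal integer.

[0]=0xee [1]=0x3c (little-endian) → word 0x3cee
prio:8 @ bit 0 → (0x3cee>>0)&0xff = 0xee
kind:8 @ bit 8 → (0x3cee>>8)&0xff = 0x3c  ←
kind signed 8b, MSB=0: value = 60

60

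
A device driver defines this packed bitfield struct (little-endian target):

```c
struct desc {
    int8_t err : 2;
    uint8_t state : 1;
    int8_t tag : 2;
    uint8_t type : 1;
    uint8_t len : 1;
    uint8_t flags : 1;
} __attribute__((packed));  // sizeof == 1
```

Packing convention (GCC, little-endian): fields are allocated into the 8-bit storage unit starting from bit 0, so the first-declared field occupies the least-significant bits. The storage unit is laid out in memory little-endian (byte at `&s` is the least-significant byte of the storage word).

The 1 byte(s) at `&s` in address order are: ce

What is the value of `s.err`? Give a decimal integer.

[0]=0xce (little-endian) → word 0xce
err [0+:2] = (word>>0) & 0x3 = 2  ←
state [2+:1] = (word>>2) & 0x1 = 1
tag [3+:2] = (word>>3) & 0x3 = 1
type [5+:1] = (word>>5) & 0x1 = 0
len [6+:1] = (word>>6) & 0x1 = 1
flags [7+:1] = (word>>7) & 0x1 = 1
err signed 2b, MSB=1: 2 - 4 = -2

-2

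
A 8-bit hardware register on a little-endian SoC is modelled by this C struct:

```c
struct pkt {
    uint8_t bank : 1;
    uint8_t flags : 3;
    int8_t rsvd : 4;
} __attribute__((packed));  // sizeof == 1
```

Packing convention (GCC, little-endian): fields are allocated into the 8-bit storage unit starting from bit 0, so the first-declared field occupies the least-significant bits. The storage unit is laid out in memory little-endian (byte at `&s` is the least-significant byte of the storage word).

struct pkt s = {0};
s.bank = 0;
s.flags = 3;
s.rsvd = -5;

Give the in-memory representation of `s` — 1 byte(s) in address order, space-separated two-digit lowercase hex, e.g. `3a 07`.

b6

bank:1 = 0 → 0x0 << 0 → word 0x00
flags:3 = 3 → 0x3 << 1 → word 0x06
rsvd:4 = -5 → 0xb << 4 → word 0xb6
word = 0xb6 → little-endian bytes:
  [0]=0xb6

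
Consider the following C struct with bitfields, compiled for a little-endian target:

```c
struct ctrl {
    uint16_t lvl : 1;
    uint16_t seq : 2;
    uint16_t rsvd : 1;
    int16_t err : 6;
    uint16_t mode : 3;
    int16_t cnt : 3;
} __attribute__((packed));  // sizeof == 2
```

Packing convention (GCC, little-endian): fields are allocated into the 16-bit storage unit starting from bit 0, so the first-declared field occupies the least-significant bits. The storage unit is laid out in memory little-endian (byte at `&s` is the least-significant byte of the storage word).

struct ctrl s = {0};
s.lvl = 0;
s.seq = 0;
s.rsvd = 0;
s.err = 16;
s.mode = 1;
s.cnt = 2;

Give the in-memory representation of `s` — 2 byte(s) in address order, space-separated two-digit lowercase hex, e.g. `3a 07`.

00 45

lvl (1b) val=0 bits=0x0 at bit 0: 0x0000
seq (2b) val=0 bits=0x0 at bit 1: 0x0000
rsvd (1b) val=0 bits=0x0 at bit 3: 0x0000
err (6b) val=16 bits=0x10 at bit 4: 0x0100
mode (3b) val=1 bits=0x1 at bit 10: 0x0500
cnt (3b) val=2 bits=0x2 at bit 13: 0x4500
word = 0x4500 → little-endian bytes:
  [0]=0x00  [1]=0x45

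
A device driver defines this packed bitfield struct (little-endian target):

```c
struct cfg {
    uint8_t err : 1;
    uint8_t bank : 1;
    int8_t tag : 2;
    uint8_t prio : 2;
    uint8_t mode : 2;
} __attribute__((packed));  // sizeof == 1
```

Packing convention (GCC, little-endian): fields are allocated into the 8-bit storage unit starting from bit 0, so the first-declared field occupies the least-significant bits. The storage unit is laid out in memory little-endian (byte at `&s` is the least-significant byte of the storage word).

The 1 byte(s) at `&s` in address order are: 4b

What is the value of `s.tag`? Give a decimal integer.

[0]=0x4b (little-endian) → word 0x4b
err [0+:1] = (word>>0) & 0x1 = 1
bank [1+:1] = (word>>1) & 0x1 = 1
tag [2+:2] = (word>>2) & 0x3 = 2  ←
prio [4+:2] = (word>>4) & 0x3 = 0
mode [6+:2] = (word>>6) & 0x3 = 1
tag signed 2b, MSB=1: 2 - 4 = -2

-2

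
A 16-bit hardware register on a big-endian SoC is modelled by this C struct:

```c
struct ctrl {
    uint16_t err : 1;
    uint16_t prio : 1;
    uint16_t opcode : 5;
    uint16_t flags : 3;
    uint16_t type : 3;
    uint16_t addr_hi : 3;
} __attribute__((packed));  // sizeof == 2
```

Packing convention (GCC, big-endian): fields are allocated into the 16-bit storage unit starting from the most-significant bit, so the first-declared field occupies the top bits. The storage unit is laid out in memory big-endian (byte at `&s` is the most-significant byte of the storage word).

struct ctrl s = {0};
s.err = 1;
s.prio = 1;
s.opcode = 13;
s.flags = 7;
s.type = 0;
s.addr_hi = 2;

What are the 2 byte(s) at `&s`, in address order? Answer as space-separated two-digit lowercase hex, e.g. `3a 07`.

[15+:1] err=1 & 0x1 = 0x1; word=0x8000
[14+:1] prio=1 & 0x1 = 0x1; word=0xc000
[9+:5] opcode=13 & 0x1f = 0xd; word=0xda00
[6+:3] flags=7 & 0x7 = 0x7; word=0xdbc0
[3+:3] type=0 & 0x7 = 0x0; word=0xdbc0
[0+:3] addr_hi=2 & 0x7 = 0x2; word=0xdbc2
word = 0xdbc2 → big-endian bytes:
  [0]=0xdb  [1]=0xc2

db c2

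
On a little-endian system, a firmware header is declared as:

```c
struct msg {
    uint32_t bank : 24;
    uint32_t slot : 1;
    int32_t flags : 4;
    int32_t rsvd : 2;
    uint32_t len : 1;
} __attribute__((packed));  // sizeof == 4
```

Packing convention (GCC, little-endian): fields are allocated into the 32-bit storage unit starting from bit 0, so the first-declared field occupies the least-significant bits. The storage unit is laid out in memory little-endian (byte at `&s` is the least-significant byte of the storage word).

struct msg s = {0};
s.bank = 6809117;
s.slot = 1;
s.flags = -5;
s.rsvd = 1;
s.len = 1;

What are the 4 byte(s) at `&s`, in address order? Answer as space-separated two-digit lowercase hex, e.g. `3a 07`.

bank (24b) val=6809117 bits=0x67e61d at bit 0: 0x0067e61d
slot (1b) val=1 bits=0x1 at bit 24: 0x0167e61d
flags (4b) val=-5 bits=0xb at bit 25: 0x1767e61d
rsvd (2b) val=1 bits=0x1 at bit 29: 0x3767e61d
len (1b) val=1 bits=0x1 at bit 31: 0xb767e61d
word = 0xb767e61d → little-endian bytes:
  [0]=0x1d  [1]=0xe6  [2]=0x67  [3]=0xb7

1d e6 67 b7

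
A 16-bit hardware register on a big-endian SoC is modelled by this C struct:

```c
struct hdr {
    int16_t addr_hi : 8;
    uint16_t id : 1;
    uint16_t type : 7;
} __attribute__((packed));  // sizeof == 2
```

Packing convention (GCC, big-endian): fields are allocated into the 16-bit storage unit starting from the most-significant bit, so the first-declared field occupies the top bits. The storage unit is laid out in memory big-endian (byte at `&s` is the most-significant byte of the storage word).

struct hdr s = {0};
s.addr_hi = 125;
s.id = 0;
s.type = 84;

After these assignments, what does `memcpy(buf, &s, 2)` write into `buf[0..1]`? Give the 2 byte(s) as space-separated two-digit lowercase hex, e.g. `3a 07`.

7d 54

addr_hi:8 = 125 → 0x7d << 8 → word 0x7d00
id:1 = 0 → 0x0 << 7 → word 0x7d00
type:7 = 84 → 0x54 << 0 → word 0x7d54
word = 0x7d54 → big-endian bytes:
  [0]=0x7d  [1]=0x54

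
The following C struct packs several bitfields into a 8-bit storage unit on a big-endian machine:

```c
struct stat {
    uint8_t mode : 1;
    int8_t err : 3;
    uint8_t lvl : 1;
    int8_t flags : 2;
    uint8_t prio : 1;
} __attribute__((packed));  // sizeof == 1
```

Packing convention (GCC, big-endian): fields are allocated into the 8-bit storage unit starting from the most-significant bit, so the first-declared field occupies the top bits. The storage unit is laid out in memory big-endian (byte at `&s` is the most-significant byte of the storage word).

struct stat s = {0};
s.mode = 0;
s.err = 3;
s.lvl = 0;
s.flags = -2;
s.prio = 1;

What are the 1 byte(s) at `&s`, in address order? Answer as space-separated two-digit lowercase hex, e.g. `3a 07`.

35

mode (1b) val=0 bits=0x0 at bit 7: 0x00
err (3b) val=3 bits=0x3 at bit 4: 0x30
lvl (1b) val=0 bits=0x0 at bit 3: 0x30
flags (2b) val=-2 bits=0x2 at bit 1: 0x34
prio (1b) val=1 bits=0x1 at bit 0: 0x35
word = 0x35 → big-endian bytes:
  [0]=0x35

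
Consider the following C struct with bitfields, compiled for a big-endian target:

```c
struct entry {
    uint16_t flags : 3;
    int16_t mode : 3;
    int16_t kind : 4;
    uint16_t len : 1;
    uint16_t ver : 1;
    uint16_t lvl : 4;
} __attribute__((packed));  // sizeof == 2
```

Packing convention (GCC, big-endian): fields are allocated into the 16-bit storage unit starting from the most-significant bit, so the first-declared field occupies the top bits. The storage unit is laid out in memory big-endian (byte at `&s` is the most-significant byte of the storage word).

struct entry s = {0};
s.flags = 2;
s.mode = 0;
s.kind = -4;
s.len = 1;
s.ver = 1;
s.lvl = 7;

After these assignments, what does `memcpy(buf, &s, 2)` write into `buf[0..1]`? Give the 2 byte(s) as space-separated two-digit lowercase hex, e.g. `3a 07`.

flags (3b) val=2 bits=0x2 at bit 13: 0x4000
mode (3b) val=0 bits=0x0 at bit 10: 0x4000
kind (4b) val=-4 bits=0xc at bit 6: 0x4300
len (1b) val=1 bits=0x1 at bit 5: 0x4320
ver (1b) val=1 bits=0x1 at bit 4: 0x4330
lvl (4b) val=7 bits=0x7 at bit 0: 0x4337
word = 0x4337 → big-endian bytes:
  [0]=0x43  [1]=0x37

43 37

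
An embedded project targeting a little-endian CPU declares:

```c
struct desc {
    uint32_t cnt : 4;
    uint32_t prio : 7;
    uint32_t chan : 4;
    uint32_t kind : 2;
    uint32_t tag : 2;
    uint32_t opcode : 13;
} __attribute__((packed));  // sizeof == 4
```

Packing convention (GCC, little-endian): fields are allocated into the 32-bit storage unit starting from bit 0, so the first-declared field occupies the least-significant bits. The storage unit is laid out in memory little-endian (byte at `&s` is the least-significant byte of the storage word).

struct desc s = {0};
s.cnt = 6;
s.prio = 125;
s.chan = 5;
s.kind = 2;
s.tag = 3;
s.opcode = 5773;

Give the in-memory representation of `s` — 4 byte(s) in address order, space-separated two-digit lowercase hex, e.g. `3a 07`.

[0+:4] cnt=6 & 0xf = 0x6; word=0x00000006
[4+:7] prio=125 & 0x7f = 0x7d; word=0x000007d6
[11+:4] chan=5 & 0xf = 0x5; word=0x00002fd6
[15+:2] kind=2 & 0x3 = 0x2; word=0x00012fd6
[17+:2] tag=3 & 0x3 = 0x3; word=0x00072fd6
[19+:13] opcode=5773 & 0x1fff = 0x168d; word=0xb46f2fd6
word = 0xb46f2fd6 → little-endian bytes:
  [0]=0xd6  [1]=0x2f  [2]=0x6f  [3]=0xb4

d6 2f 6f b4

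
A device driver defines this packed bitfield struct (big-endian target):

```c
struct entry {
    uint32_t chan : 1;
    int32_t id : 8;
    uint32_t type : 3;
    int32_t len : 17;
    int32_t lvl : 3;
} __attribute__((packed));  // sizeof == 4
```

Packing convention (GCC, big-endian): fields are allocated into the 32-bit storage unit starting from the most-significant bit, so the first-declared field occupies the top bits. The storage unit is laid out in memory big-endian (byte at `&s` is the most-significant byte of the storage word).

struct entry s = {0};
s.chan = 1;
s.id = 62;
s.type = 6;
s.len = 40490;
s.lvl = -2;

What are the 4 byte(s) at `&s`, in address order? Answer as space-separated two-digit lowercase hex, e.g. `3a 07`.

[31+:1] chan=1 & 0x1 = 0x1; word=0x80000000
[23+:8] id=62 & 0xff = 0x3e; word=0x9f000000
[20+:3] type=6 & 0x7 = 0x6; word=0x9f600000
[3+:17] len=40490 & 0x1ffff = 0x9e2a; word=0x9f64f150
[0+:3] lvl=-2 & 0x7 = 0x6; word=0x9f64f156
word = 0x9f64f156 → big-endian bytes:
  [0]=0x9f  [1]=0x64  [2]=0xf1  [3]=0x56

9f 64 f1 56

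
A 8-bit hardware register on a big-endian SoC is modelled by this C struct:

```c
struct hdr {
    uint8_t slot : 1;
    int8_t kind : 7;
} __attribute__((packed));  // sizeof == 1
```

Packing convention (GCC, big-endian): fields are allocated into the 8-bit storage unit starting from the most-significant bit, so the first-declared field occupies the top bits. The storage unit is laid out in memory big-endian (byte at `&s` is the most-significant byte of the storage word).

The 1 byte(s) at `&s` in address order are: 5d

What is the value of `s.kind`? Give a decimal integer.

-35

[0]=0x5d (big-endian) → word 0x5d
slot [7+:1] = (word>>7) & 0x1 = 0
kind [0+:7] = (word>>0) & 0x7f = 93  ←
kind signed 7b, MSB=1: 93 - 128 = -35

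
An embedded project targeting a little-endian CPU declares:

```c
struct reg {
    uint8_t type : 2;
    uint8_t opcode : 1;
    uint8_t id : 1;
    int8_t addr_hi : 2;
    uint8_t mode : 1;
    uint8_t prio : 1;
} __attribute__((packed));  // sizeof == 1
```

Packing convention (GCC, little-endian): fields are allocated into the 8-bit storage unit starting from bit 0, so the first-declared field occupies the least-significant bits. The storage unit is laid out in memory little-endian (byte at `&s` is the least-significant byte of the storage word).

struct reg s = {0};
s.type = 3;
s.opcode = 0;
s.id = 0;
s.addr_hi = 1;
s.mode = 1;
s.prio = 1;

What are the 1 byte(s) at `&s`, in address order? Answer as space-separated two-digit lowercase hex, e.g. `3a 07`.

type (2b) val=3 bits=0x3 at bit 0: 0x03
opcode (1b) val=0 bits=0x0 at bit 2: 0x03
id (1b) val=0 bits=0x0 at bit 3: 0x03
addr_hi (2b) val=1 bits=0x1 at bit 4: 0x13
mode (1b) val=1 bits=0x1 at bit 6: 0x53
prio (1b) val=1 bits=0x1 at bit 7: 0xd3
word = 0xd3 → little-endian bytes:
  [0]=0xd3

d3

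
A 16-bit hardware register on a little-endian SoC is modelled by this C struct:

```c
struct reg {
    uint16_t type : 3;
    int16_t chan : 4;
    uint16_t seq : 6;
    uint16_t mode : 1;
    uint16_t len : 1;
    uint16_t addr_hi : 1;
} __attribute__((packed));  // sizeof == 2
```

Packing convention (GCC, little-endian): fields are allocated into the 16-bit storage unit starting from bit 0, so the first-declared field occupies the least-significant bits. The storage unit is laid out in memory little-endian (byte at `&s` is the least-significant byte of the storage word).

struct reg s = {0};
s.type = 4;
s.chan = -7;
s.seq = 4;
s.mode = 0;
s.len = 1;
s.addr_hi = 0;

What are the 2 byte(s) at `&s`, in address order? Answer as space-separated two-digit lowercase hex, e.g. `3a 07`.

4c 42

[0+:3] type=4 & 0x7 = 0x4; word=0x0004
[3+:4] chan=-7 & 0xf = 0x9; word=0x004c
[7+:6] seq=4 & 0x3f = 0x4; word=0x024c
[13+:1] mode=0 & 0x1 = 0x0; word=0x024c
[14+:1] len=1 & 0x1 = 0x1; word=0x424c
[15+:1] addr_hi=0 & 0x1 = 0x0; word=0x424c
word = 0x424c → little-endian bytes:
  [0]=0x4c  [1]=0x42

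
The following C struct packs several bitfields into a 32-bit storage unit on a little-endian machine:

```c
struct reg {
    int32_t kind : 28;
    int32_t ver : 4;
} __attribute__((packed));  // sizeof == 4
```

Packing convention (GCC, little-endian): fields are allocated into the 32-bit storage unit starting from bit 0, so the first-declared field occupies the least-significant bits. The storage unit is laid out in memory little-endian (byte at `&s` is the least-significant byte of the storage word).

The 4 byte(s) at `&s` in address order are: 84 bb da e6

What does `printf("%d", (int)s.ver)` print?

[0]=0x84 [1]=0xbb [2]=0xda [3]=0xe6 (little-endian) → word 0xe6dabb84
kind [0+:28] = (word>>0) & 0xfffffff = 114998148
ver [28+:4] = (word>>28) & 0xf = 14  ←
ver signed 4b, MSB=1: 14 - 16 = -2

-2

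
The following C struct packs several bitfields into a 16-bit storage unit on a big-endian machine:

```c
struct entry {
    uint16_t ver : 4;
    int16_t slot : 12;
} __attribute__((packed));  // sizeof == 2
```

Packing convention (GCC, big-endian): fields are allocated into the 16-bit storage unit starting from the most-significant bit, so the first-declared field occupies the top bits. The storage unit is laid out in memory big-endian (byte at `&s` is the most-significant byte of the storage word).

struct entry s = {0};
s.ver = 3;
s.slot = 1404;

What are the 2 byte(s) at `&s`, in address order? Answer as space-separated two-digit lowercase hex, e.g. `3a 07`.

ver (4b) val=3 bits=0x3 at bit 12: 0x3000
slot (12b) val=1404 bits=0x57c at bit 0: 0x357c
word = 0x357c → big-endian bytes:
  [0]=0x35  [1]=0x7c

35 7c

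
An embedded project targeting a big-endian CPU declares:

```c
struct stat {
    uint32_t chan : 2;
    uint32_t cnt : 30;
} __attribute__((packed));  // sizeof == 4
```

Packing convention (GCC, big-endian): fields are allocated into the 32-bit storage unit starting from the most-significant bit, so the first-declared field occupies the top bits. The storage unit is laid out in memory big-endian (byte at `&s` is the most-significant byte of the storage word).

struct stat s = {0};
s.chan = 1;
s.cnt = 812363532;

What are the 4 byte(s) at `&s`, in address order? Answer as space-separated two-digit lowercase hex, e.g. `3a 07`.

70 6b af 0c

[30+:2] chan=1 & 0x3 = 0x1; word=0x40000000
[0+:30] cnt=812363532 & 0x3fffffff = 0x306baf0c; word=0x706baf0c
word = 0x706baf0c → big-endian bytes:
  [0]=0x70  [1]=0x6b  [2]=0xaf  [3]=0x0c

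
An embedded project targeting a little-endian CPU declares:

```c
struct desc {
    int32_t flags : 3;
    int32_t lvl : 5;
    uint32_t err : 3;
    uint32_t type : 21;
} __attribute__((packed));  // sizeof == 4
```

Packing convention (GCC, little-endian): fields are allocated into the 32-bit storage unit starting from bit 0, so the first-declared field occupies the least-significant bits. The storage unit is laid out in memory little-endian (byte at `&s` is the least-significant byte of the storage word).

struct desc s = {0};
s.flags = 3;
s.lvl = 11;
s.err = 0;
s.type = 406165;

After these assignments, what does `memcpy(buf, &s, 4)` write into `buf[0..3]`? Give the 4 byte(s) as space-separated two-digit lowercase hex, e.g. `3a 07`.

[0+:3] flags=3 & 0x7 = 0x3; word=0x00000003
[3+:5] lvl=11 & 0x1f = 0xb; word=0x0000005b
[8+:3] err=0 & 0x7 = 0x0; word=0x0000005b
[11+:21] type=406165 & 0x1fffff = 0x63295; word=0x3194a85b
word = 0x3194a85b → little-endian bytes:
  [0]=0x5b  [1]=0xa8  [2]=0x94  [3]=0x31

5b a8 94 31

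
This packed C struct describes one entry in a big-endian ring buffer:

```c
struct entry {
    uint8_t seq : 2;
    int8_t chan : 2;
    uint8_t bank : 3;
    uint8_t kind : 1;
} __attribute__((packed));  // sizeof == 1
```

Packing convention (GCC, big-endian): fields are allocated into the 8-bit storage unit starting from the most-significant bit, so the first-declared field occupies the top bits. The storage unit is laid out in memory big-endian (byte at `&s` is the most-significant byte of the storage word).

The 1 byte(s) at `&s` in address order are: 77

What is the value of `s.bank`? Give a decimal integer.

3

[0]=0x77 (big-endian) → word 0x77
seq:2 @ bit 6 → (0x77>>6)&0x3 = 0x1
chan:2 @ bit 4 → (0x77>>4)&0x3 = 0x3
bank:3 @ bit 1 → (0x77>>1)&0x7 = 0x3  ←
kind:1 @ bit 0 → (0x77>>0)&0x1 = 0x1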